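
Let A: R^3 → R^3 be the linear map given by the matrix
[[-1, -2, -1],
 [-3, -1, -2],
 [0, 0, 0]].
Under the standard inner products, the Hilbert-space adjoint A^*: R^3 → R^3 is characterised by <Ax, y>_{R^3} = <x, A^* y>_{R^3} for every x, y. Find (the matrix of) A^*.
A^* = A^T =
[[-1, -3, 0],
 [-2, -1, 0],
 [-1, -2, 0]]

For real matrices with standard dot products, the defining identity <Ax, y> = <x, A^* y> gives (Ax)^T y = x^T (A^*) y, i.e. x^T A^T y = x^T (A^*) y. Since this holds for all x, y, we must have A^* = A^T. Therefore
A^* =
[[-1, -3, 0],
 [-2, -1, 0],
 [-1, -2, 0]].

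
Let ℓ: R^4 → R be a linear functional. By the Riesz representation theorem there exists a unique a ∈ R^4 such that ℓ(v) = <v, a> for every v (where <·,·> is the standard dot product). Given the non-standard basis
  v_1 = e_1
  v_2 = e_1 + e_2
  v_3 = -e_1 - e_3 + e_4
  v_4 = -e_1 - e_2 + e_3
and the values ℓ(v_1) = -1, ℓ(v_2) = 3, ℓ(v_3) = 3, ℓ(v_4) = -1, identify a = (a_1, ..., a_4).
a = (-1, 4, 2, 4)

Write a = (a_1, ..., a_4) in the standard basis. For each basis vector v_i, ℓ(v_i) = <v_i, a> is a linear equation in the a_j's. Collect the n equations into a matrix system V a = ℓ, where row i of V is v_i (expressed in the standard basis). Since V is invertible (lower-triangular with 1s on the diagonal, up to permutation), solve by back-substitution:
  V =
[[1, 0, 0, 0],
 [1, 1, 0, 0],
 [-1, 0, -1, 1],
 [-1, -1, 1, 0]]
  V a = (-1, 3, 3, -1)
Solving gives a = (-1, 4, 2, 4).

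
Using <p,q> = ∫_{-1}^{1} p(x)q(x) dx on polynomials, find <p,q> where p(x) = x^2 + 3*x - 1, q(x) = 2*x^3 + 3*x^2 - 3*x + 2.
<p,q> = -106/15

Expand the product: p(x)·q(x) = 2*x^5 + 9*x^4 + 4*x^3 - 10*x^2 + 9*x - 2.
∫_{-1}^{1} of each monomial x^k gives [2/(k+1) if k even, 0 if k odd]. Integrating term-by-term (or equivalently evaluating the antiderivative F(x) = x^6/3 + 9*x^5/5 + x^4 - 10*x^3/3 + 9*x^2/2 - 2*x at the endpoints):
  F(1) − F(−1) = 23/10 − (281/30) = -106/15.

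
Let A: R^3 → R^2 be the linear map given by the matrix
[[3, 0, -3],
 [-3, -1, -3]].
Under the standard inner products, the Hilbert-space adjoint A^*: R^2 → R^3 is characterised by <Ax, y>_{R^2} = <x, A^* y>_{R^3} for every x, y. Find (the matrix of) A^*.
A^* = A^T =
[[3, -3],
 [0, -1],
 [-3, -3]]

For real matrices with standard dot products, the defining identity <Ax, y> = <x, A^* y> gives (Ax)^T y = x^T (A^*) y, i.e. x^T A^T y = x^T (A^*) y. Since this holds for all x, y, we must have A^* = A^T. Therefore
A^* =
[[3, -3],
 [0, -1],
 [-3, -3]].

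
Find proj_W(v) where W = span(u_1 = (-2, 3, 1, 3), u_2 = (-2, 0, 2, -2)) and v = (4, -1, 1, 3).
proj_W(v) = (48/23, -3/23, -47/23, 43/23)

Set up U = [u_1 | ... | u_2] ∈ R^(4×2). The projector onto W = col(U) is P = U (U^T U)^(-1) U^T.
Compute U^T U =
  [23, 0]
  [0, 12],
and U^T v = (-1, -12).
Solve U^T U · c = U^T v for the coefficients: c = (-1/23, -1). The projection is proj_W(v) = U c.
Check: (v - proj_W(v)) · u_1 = 0  (should be 0).
Check: (v - proj_W(v)) · u_2 = 0  (should be 0).
Result: proj_W(v) = (48/23, -3/23, -47/23, 43/23).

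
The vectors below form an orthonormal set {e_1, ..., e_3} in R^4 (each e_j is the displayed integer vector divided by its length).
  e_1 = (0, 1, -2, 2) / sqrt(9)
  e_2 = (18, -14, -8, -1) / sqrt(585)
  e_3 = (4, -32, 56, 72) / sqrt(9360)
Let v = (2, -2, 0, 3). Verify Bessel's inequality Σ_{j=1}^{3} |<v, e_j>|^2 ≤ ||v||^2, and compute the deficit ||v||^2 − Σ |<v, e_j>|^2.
Σ |<v, e_j>|^2 = 17; ||v||^2 = 17; deficit = 0

Write each e_j = u_j / sqrt(<u_j, u_j>) where u_j is the displayed integer vector. Then <v, e_j> = <v, u_j> / sqrt(<u_j, u_j>), so |<v, e_j>|^2 = <v, u_j>^2 / <u_j, u_j>.
Coefficients: <v, e_1> = 4/sqrt(9), <v, e_2> = 61/sqrt(585), <v, e_3> = 288/sqrt(9360).
Square and sum: Σ |<v, e_j>|^2 = 17.
Compute ||v||^2 = v·v = 17.
Deficit = 17 − 17 = 0 ≥ 0, confirming Bessel's inequality. (The deficit equals ||v − Σ <v,e_j> e_j||^2, the squared distance from v to span{e_j}.)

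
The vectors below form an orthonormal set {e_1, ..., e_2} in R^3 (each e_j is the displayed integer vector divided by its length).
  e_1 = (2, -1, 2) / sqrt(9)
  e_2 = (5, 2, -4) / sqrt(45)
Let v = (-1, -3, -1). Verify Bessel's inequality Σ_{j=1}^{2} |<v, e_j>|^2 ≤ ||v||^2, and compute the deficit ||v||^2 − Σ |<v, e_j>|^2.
Σ |<v, e_j>|^2 = 6/5; ||v||^2 = 11; deficit = 49/5

Write each e_j = u_j / sqrt(<u_j, u_j>) where u_j is the displayed integer vector. Then <v, e_j> = <v, u_j> / sqrt(<u_j, u_j>), so |<v, e_j>|^2 = <v, u_j>^2 / <u_j, u_j>.
Coefficients: <v, e_1> = -1/sqrt(9), <v, e_2> = -7/sqrt(45).
Square and sum: Σ |<v, e_j>|^2 = 6/5.
Compute ||v||^2 = v·v = 11.
Deficit = 11 − 6/5 = 49/5 ≥ 0, confirming Bessel's inequality. (The deficit equals ||v − Σ <v,e_j> e_j||^2, the squared distance from v to span{e_j}.)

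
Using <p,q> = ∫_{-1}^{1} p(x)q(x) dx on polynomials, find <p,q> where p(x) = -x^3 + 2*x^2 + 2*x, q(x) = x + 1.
<p,q> = 34/15

Expand the product: p(x)·q(x) = -x^4 + x^3 + 4*x^2 + 2*x.
∫_{-1}^{1} of each monomial x^k gives [2/(k+1) if k even, 0 if k odd]. Integrating term-by-term (or equivalently evaluating the antiderivative F(x) = -x^5/5 + x^4/4 + 4*x^3/3 + x^2 at the endpoints):
  F(1) − F(−1) = 143/60 − (7/60) = 34/15.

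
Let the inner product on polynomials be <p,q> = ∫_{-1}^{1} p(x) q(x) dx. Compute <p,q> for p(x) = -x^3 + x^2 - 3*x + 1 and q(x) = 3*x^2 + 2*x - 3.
<p,q> = -48/5

Expand the product: p(x)·q(x) = -3*x^5 + x^4 - 4*x^3 - 6*x^2 + 11*x - 3.
∫_{-1}^{1} of each monomial x^k gives [2/(k+1) if k even, 0 if k odd]. Integrating term-by-term (or equivalently evaluating the antiderivative F(x) = -x^6/2 + x^5/5 - x^4 - 2*x^3 + 11*x^2/2 - 3*x at the endpoints):
  F(1) − F(−1) = -4/5 − (44/5) = -48/5.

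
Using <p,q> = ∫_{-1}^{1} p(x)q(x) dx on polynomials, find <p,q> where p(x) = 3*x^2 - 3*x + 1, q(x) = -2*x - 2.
<p,q> = -4

Expand the product: p(x)·q(x) = -6*x^3 + 4*x - 2.
∫_{-1}^{1} of each monomial x^k gives [2/(k+1) if k even, 0 if k odd]. Integrating term-by-term (or equivalently evaluating the antiderivative F(x) = -3*x^4/2 + 2*x^2 - 2*x at the endpoints):
  F(1) − F(−1) = -3/2 − (5/2) = -4.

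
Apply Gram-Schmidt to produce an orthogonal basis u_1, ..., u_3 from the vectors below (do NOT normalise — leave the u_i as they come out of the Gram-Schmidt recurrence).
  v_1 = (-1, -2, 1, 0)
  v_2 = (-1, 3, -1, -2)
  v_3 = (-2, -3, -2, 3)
Orthogonal basis:
  u_1 = (-1, -2, 1, 0)
  u_2 = (-2, 1, 0, -2)
  u_3 = (-19/9, -4/9, -3, 17/9)

Apply the Gram-Schmidt recurrence
  u_1 = v_1
  u_i = v_i − Σ_{j<i} ((v_i · u_j) / (u_j · u_j)) · u_j.

Step by step this gives:
  u_1 = (-1, -2, 1, 0)
  u_2 = (-2, 1, 0, -2)
  u_3 = (-19/9, -4/9, -3, 17/9)

Orthogonality check:
  u_2 · u_1 = 0 (should be 0)
  u_3 · u_1 = 0 (should be 0)
  u_3 · u_2 = 0 (should be 0)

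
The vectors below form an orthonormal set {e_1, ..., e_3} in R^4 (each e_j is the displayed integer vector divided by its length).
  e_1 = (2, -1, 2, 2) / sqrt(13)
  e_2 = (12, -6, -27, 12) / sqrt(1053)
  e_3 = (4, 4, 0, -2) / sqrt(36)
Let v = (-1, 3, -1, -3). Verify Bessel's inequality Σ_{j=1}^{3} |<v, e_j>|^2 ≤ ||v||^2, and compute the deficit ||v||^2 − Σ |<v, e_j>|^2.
Σ |<v, e_j>|^2 = 179/9; ||v||^2 = 20; deficit = 1/9

Write each e_j = u_j / sqrt(<u_j, u_j>) where u_j is the displayed integer vector. Then <v, e_j> = <v, u_j> / sqrt(<u_j, u_j>), so |<v, e_j>|^2 = <v, u_j>^2 / <u_j, u_j>.
Coefficients: <v, e_1> = -13/sqrt(13), <v, e_2> = -39/sqrt(1053), <v, e_3> = 14/sqrt(36).
Square and sum: Σ |<v, e_j>|^2 = 179/9.
Compute ||v||^2 = v·v = 20.
Deficit = 20 − 179/9 = 1/9 ≥ 0, confirming Bessel's inequality. (The deficit equals ||v − Σ <v,e_j> e_j||^2, the squared distance from v to span{e_j}.)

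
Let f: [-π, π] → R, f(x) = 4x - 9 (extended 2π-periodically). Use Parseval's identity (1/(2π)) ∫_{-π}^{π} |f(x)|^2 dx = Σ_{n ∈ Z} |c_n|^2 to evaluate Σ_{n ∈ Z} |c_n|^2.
Σ |c_n|^2 = 16π^2/3 + 81

Expand and integrate term by term over [-π, π]:
  ∫ (4x)^2 dx = 16·(2π^3/3); ∫ 2·4·(-9)·x dx = 0 (odd integrand); ∫ (-9)^2 dx = 81·2π.
So (1/(2π)) ∫_{-π}^{π} (4x - 9)^2 dx = 16π^2/3 + 81 = 16π^2/3 + 81.
Parseval ⇒ Σ |c_n|^2 = 16π^2/3 + 81.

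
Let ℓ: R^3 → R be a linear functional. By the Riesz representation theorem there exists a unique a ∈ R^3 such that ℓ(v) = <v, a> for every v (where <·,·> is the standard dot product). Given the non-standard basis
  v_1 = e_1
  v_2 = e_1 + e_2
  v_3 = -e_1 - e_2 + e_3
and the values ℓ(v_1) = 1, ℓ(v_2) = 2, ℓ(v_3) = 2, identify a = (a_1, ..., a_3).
a = (1, 1, 4)

Write a = (a_1, ..., a_3) in the standard basis. For each basis vector v_i, ℓ(v_i) = <v_i, a> is a linear equation in the a_j's. Collect the n equations into a matrix system V a = ℓ, where row i of V is v_i (expressed in the standard basis). Since V is invertible (lower-triangular with 1s on the diagonal, up to permutation), solve by back-substitution:
  V =
[[1, 0, 0],
 [1, 1, 0],
 [-1, -1, 1]]
  V a = (1, 2, 2)
Solving gives a = (1, 1, 4).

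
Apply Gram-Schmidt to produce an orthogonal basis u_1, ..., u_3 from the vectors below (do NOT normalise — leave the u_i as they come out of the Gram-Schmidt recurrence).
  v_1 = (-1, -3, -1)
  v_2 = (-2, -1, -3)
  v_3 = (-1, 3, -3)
Orthogonal basis:
  u_1 = (-1, -3, -1)
  u_2 = (-14/11, 13/11, -25/11)
  u_3 = (16/45, -2/45, -2/9)

Apply the Gram-Schmidt recurrence
  u_1 = v_1
  u_i = v_i − Σ_{j<i} ((v_i · u_j) / (u_j · u_j)) · u_j.

Step by step this gives:
  u_1 = (-1, -3, -1)
  u_2 = (-14/11, 13/11, -25/11)
  u_3 = (16/45, -2/45, -2/9)

Orthogonality check:
  u_2 · u_1 = 0 (should be 0)
  u_3 · u_1 = 0 (should be 0)
  u_3 · u_2 = 0 (should be 0)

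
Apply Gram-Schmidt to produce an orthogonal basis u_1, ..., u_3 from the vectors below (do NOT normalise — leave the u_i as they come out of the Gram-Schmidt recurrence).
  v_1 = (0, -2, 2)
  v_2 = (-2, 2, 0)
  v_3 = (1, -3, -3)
Orthogonal basis:
  u_1 = (0, -2, 2)
  u_2 = (-2, 1, 1)
  u_3 = (-5/3, -5/3, -5/3)

Apply the Gram-Schmidt recurrence
  u_1 = v_1
  u_i = v_i − Σ_{j<i} ((v_i · u_j) / (u_j · u_j)) · u_j.

Step by step this gives:
  u_1 = (0, -2, 2)
  u_2 = (-2, 1, 1)
  u_3 = (-5/3, -5/3, -5/3)

Orthogonality check:
  u_2 · u_1 = 0 (should be 0)
  u_3 · u_1 = 0 (should be 0)
  u_3 · u_2 = 0 (should be 0)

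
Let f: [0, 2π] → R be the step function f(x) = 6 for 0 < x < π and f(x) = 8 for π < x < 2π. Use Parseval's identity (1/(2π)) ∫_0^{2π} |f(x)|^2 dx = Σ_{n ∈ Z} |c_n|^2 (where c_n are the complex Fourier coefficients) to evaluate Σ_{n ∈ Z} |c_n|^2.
Σ |c_n|^2 = 50

Parseval equates the L^2 energy of f (normalised by 1/(2π)) with the ℓ^2 sum of its Fourier coefficients: (1/(2π)) ∫_0^{2π} |f|^2 = Σ |c_n|^2.
Compute the left side: (1/(2π)) [∫_0^π 6^2 dx + ∫_π^{2π} 8^2 dx] = (1/(2π)) · (36π + 64π) = (36 + 64)/2 = 50.
So Σ_{n ∈ Z} |c_n|^2 = 50.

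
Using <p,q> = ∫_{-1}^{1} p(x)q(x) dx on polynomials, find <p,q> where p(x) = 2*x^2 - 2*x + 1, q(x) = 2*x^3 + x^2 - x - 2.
<p,q> = -82/15

Expand the product: p(x)·q(x) = 4*x^5 - 2*x^4 - 2*x^3 - x^2 + 3*x - 2.
∫_{-1}^{1} of each monomial x^k gives [2/(k+1) if k even, 0 if k odd]. Integrating term-by-term (or equivalently evaluating the antiderivative F(x) = 2*x^6/3 - 2*x^5/5 - x^4/2 - x^3/3 + 3*x^2/2 - 2*x at the endpoints):
  F(1) − F(−1) = -16/15 − (22/5) = -82/15.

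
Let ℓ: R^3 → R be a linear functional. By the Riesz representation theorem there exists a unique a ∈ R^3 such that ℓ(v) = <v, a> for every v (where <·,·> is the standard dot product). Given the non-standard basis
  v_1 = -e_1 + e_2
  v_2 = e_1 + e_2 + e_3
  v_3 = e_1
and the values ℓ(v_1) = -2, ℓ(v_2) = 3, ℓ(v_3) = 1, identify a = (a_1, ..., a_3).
a = (1, -1, 3)

Write a = (a_1, ..., a_3) in the standard basis. For each basis vector v_i, ℓ(v_i) = <v_i, a> is a linear equation in the a_j's. Collect the n equations into a matrix system V a = ℓ, where row i of V is v_i (expressed in the standard basis). Since V is invertible (lower-triangular with 1s on the diagonal, up to permutation), solve by back-substitution:
  V =
[[-1, 1, 0],
 [1, 1, 1],
 [1, 0, 0]]
  V a = (-2, 3, 1)
Solving gives a = (1, -1, 3).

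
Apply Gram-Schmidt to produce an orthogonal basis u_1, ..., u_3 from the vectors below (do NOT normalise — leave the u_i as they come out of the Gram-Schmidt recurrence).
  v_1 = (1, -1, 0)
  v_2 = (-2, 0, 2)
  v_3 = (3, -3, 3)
Orthogonal basis:
  u_1 = (1, -1, 0)
  u_2 = (-1, -1, 2)
  u_3 = (1, 1, 1)

Apply the Gram-Schmidt recurrence
  u_1 = v_1
  u_i = v_i − Σ_{j<i} ((v_i · u_j) / (u_j · u_j)) · u_j.

Step by step this gives:
  u_1 = (1, -1, 0)
  u_2 = (-1, -1, 2)
  u_3 = (1, 1, 1)

Orthogonality check:
  u_2 · u_1 = 0 (should be 0)
  u_3 · u_1 = 0 (should be 0)
  u_3 · u_2 = 0 (should be 0)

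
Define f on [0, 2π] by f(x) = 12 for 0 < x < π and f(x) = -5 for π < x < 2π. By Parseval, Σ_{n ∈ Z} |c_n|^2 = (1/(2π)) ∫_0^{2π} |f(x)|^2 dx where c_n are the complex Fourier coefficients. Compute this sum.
Σ |c_n|^2 = 169/2

Parseval equates the L^2 energy of f (normalised by 1/(2π)) with the ℓ^2 sum of its Fourier coefficients: (1/(2π)) ∫_0^{2π} |f|^2 = Σ |c_n|^2.
Compute the left side: (1/(2π)) [∫_0^π 12^2 dx + ∫_π^{2π} (-5)^2 dx] = (1/(2π)) · (144π + 25π) = (144 + 25)/2 = 169/2.
So Σ_{n ∈ Z} |c_n|^2 = 169/2.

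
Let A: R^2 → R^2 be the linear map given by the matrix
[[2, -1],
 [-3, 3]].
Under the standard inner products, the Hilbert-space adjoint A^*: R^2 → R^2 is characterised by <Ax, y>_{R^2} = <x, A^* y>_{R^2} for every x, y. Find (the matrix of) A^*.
A^* = A^T =
[[2, -3],
 [-1, 3]]

For real matrices with standard dot products, the defining identity <Ax, y> = <x, A^* y> gives (Ax)^T y = x^T (A^*) y, i.e. x^T A^T y = x^T (A^*) y. Since this holds for all x, y, we must have A^* = A^T. Therefore
A^* =
[[2, -3],
 [-1, 3]].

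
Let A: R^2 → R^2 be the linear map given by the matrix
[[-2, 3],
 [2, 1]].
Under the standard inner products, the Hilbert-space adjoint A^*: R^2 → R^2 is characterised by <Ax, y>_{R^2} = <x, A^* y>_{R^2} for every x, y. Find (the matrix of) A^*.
A^* = A^T =
[[-2, 2],
 [3, 1]]

For real matrices with standard dot products, the defining identity <Ax, y> = <x, A^* y> gives (Ax)^T y = x^T (A^*) y, i.e. x^T A^T y = x^T (A^*) y. Since this holds for all x, y, we must have A^* = A^T. Therefore
A^* =
[[-2, 2],
 [3, 1]].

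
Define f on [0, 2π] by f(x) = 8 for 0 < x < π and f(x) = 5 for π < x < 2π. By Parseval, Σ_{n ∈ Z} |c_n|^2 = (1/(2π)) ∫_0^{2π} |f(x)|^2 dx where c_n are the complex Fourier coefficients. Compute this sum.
Σ |c_n|^2 = 89/2

Parseval equates the L^2 energy of f (normalised by 1/(2π)) with the ℓ^2 sum of its Fourier coefficients: (1/(2π)) ∫_0^{2π} |f|^2 = Σ |c_n|^2.
Compute the left side: (1/(2π)) [∫_0^π 8^2 dx + ∫_π^{2π} 5^2 dx] = (1/(2π)) · (64π + 25π) = (64 + 25)/2 = 89/2.
So Σ_{n ∈ Z} |c_n|^2 = 89/2.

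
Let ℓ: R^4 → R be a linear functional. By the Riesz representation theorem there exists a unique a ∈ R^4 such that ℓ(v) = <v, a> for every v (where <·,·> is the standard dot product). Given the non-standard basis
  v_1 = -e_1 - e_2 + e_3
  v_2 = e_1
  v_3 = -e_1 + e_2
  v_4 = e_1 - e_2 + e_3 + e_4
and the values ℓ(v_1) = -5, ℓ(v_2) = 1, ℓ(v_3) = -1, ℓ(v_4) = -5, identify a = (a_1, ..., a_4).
a = (1, 0, -4, -2)

Write a = (a_1, ..., a_4) in the standard basis. For each basis vector v_i, ℓ(v_i) = <v_i, a> is a linear equation in the a_j's. Collect the n equations into a matrix system V a = ℓ, where row i of V is v_i (expressed in the standard basis). Since V is invertible (lower-triangular with 1s on the diagonal, up to permutation), solve by back-substitution:
  V =
[[-1, -1, 1, 0],
 [1, 0, 0, 0],
 [-1, 1, 0, 0],
 [1, -1, 1, 1]]
  V a = (-5, 1, -1, -5)
Solving gives a = (1, 0, -4, -2).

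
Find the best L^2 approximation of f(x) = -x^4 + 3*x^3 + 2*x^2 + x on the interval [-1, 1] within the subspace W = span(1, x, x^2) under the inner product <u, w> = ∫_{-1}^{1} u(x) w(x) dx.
g(x) = 8*x^2/7 + 14*x/5 + 3/35

The best approximation g ∈ W is the orthogonal projection of f onto W. Writing g = a_0 + a_1 x + a_2 x^2, the coefficients solve the normal equations G · a = b where
  G_{ij} = <φ_i, φ_j> and b_i = <f, φ_i>, with φ_0 = 1, φ_1 = x, φ_2 = x^2.
G =
  [2, 0, 2/3]
  [0, 2/3, 0]
  [2/3, 0, 2/5],
b = (14/15, 28/15, 18/35).
Solving gives a_0 = 3/35, a_1 = 14/5, a_2 = 8/7, so
  g(x) = 8*x^2/7 + 14*x/5 + 3/35.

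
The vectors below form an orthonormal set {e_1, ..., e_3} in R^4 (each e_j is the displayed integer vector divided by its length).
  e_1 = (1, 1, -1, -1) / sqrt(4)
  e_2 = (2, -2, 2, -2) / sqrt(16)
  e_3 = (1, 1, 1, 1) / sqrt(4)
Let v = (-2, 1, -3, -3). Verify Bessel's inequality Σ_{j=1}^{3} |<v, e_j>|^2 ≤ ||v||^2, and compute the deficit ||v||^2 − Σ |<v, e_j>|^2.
Σ |<v, e_j>|^2 = 83/4; ||v||^2 = 23; deficit = 9/4

Write each e_j = u_j / sqrt(<u_j, u_j>) where u_j is the displayed integer vector. Then <v, e_j> = <v, u_j> / sqrt(<u_j, u_j>), so |<v, e_j>|^2 = <v, u_j>^2 / <u_j, u_j>.
Coefficients: <v, e_1> = 5/sqrt(4), <v, e_2> = -6/sqrt(16), <v, e_3> = -7/sqrt(4).
Square and sum: Σ |<v, e_j>|^2 = 83/4.
Compute ||v||^2 = v·v = 23.
Deficit = 23 − 83/4 = 9/4 ≥ 0, confirming Bessel's inequality. (The deficit equals ||v − Σ <v,e_j> e_j||^2, the squared distance from v to span{e_j}.)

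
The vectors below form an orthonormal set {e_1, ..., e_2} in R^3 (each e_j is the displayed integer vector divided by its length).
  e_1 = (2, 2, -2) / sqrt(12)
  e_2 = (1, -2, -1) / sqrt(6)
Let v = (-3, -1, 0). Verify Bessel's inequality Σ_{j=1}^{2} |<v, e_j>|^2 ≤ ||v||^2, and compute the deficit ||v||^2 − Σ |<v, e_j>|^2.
Σ |<v, e_j>|^2 = 11/2; ||v||^2 = 10; deficit = 9/2

Write each e_j = u_j / sqrt(<u_j, u_j>) where u_j is the displayed integer vector. Then <v, e_j> = <v, u_j> / sqrt(<u_j, u_j>), so |<v, e_j>|^2 = <v, u_j>^2 / <u_j, u_j>.
Coefficients: <v, e_1> = -8/sqrt(12), <v, e_2> = -1/sqrt(6).
Square and sum: Σ |<v, e_j>|^2 = 11/2.
Compute ||v||^2 = v·v = 10.
Deficit = 10 − 11/2 = 9/2 ≥ 0, confirming Bessel's inequality. (The deficit equals ||v − Σ <v,e_j> e_j||^2, the squared distance from v to span{e_j}.)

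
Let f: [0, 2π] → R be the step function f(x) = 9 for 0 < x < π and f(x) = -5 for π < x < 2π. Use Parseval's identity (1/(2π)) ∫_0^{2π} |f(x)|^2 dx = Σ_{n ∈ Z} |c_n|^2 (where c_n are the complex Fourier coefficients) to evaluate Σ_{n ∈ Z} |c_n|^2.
Σ |c_n|^2 = 53

Parseval equates the L^2 energy of f (normalised by 1/(2π)) with the ℓ^2 sum of its Fourier coefficients: (1/(2π)) ∫_0^{2π} |f|^2 = Σ |c_n|^2.
Compute the left side: (1/(2π)) [∫_0^π 9^2 dx + ∫_π^{2π} (-5)^2 dx] = (1/(2π)) · (81π + 25π) = (81 + 25)/2 = 53.
So Σ_{n ∈ Z} |c_n|^2 = 53.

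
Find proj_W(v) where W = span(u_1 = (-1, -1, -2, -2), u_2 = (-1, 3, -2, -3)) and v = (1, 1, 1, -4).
proj_W(v) = (-42/83, 134/83, -84/83, -128/83)

Set up U = [u_1 | ... | u_2] ∈ R^(4×2). The projector onto W = col(U) is P = U (U^T U)^(-1) U^T.
Compute U^T U =
  [10, 8]
  [8, 23],
and U^T v = (4, 12).
Solve U^T U · c = U^T v for the coefficients: c = (-2/83, 44/83). The projection is proj_W(v) = U c.
Check: (v - proj_W(v)) · u_1 = 0  (should be 0).
Check: (v - proj_W(v)) · u_2 = 0  (should be 0).
Result: proj_W(v) = (-42/83, 134/83, -84/83, -128/83).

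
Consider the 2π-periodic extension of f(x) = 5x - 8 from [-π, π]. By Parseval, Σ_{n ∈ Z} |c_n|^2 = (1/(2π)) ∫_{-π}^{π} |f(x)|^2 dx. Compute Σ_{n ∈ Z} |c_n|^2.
Σ |c_n|^2 = 25π^2/3 + 64

Expand and integrate term by term over [-π, π]:
  ∫ (5x)^2 dx = 25·(2π^3/3); ∫ 2·5·(-8)·x dx = 0 (odd integrand); ∫ (-8)^2 dx = 64·2π.
So (1/(2π)) ∫_{-π}^{π} (5x - 8)^2 dx = 25π^2/3 + 64 = 25π^2/3 + 64.
Parseval ⇒ Σ |c_n|^2 = 25π^2/3 + 64.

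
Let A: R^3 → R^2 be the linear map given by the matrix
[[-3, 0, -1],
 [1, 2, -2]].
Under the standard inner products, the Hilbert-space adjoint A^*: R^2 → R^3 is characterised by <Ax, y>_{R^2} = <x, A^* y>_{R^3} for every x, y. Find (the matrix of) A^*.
A^* = A^T =
[[-3, 1],
 [0, 2],
 [-1, -2]]

For real matrices with standard dot products, the defining identity <Ax, y> = <x, A^* y> gives (Ax)^T y = x^T (A^*) y, i.e. x^T A^T y = x^T (A^*) y. Since this holds for all x, y, we must have A^* = A^T. Therefore
A^* =
[[-3, 1],
 [0, 2],
 [-1, -2]].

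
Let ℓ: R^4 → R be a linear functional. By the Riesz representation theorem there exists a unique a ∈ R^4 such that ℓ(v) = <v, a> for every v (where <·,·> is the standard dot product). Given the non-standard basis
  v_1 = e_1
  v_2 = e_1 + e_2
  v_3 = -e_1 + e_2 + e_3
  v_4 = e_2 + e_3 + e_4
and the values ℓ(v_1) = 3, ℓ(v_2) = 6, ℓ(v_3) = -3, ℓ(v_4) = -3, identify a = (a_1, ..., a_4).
a = (3, 3, -3, -3)

Write a = (a_1, ..., a_4) in the standard basis. For each basis vector v_i, ℓ(v_i) = <v_i, a> is a linear equation in the a_j's. Collect the n equations into a matrix system V a = ℓ, where row i of V is v_i (expressed in the standard basis). Since V is invertible (lower-triangular with 1s on the diagonal, up to permutation), solve by back-substitution:
  V =
[[1, 0, 0, 0],
 [1, 1, 0, 0],
 [-1, 1, 1, 0],
 [0, 1, 1, 1]]
  V a = (3, 6, -3, -3)
Solving gives a = (3, 3, -3, -3).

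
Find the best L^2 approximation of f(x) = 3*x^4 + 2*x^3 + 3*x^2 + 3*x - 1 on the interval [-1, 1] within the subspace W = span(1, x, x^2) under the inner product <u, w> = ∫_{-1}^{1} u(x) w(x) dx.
g(x) = 39*x^2/7 + 21*x/5 - 44/35

The best approximation g ∈ W is the orthogonal projection of f onto W. Writing g = a_0 + a_1 x + a_2 x^2, the coefficients solve the normal equations G · a = b where
  G_{ij} = <φ_i, φ_j> and b_i = <f, φ_i>, with φ_0 = 1, φ_1 = x, φ_2 = x^2.
G =
  [2, 0, 2/3]
  [0, 2/3, 0]
  [2/3, 0, 2/5],
b = (6/5, 14/5, 146/105).
Solving gives a_0 = -44/35, a_1 = 21/5, a_2 = 39/7, so
  g(x) = 39*x^2/7 + 21*x/5 - 44/35.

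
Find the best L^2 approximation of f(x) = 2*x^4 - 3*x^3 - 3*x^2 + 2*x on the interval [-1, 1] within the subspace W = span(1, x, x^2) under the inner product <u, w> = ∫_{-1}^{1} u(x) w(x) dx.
g(x) = -9*x^2/7 + x/5 - 6/35

The best approximation g ∈ W is the orthogonal projection of f onto W. Writing g = a_0 + a_1 x + a_2 x^2, the coefficients solve the normal equations G · a = b where
  G_{ij} = <φ_i, φ_j> and b_i = <f, φ_i>, with φ_0 = 1, φ_1 = x, φ_2 = x^2.
G =
  [2, 0, 2/3]
  [0, 2/3, 0]
  [2/3, 0, 2/5],
b = (-6/5, 2/15, -22/35).
Solving gives a_0 = -6/35, a_1 = 1/5, a_2 = -9/7, so
  g(x) = -9*x^2/7 + x/5 - 6/35.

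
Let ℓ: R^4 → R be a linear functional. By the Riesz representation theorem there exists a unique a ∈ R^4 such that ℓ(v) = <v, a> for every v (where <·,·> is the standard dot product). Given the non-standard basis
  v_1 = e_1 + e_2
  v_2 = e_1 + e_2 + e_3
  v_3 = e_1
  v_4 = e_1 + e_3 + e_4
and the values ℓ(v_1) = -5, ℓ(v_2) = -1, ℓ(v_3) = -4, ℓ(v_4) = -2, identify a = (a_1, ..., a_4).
a = (-4, -1, 4, -2)

Write a = (a_1, ..., a_4) in the standard basis. For each basis vector v_i, ℓ(v_i) = <v_i, a> is a linear equation in the a_j's. Collect the n equations into a matrix system V a = ℓ, where row i of V is v_i (expressed in the standard basis). Since V is invertible (lower-triangular with 1s on the diagonal, up to permutation), solve by back-substitution:
  V =
[[1, 1, 0, 0],
 [1, 1, 1, 0],
 [1, 0, 0, 0],
 [1, 0, 1, 1]]
  V a = (-5, -1, -4, -2)
Solving gives a = (-4, -1, 4, -2).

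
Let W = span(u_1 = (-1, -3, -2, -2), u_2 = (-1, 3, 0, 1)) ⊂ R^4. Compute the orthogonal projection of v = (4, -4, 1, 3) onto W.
proj_W(v) = (26/7, -156/49, 130/49, 13/49)

Set up U = [u_1 | ... | u_2] ∈ R^(4×2). The projector onto W = col(U) is P = U (U^T U)^(-1) U^T.
Compute U^T U =
  [18, -10]
  [-10, 11],
and U^T v = (0, -13).
Solve U^T U · c = U^T v for the coefficients: c = (-65/49, -117/49). The projection is proj_W(v) = U c.
Check: (v - proj_W(v)) · u_1 = 0  (should be 0).
Check: (v - proj_W(v)) · u_2 = 0  (should be 0).
Result: proj_W(v) = (26/7, -156/49, 130/49, 13/49).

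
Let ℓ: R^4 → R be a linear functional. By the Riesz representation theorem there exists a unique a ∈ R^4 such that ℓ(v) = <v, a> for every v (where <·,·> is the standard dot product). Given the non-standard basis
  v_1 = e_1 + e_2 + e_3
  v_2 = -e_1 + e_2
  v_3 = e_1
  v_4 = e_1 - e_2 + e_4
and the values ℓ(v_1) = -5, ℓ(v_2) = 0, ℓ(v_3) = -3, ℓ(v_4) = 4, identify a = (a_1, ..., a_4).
a = (-3, -3, 1, 4)

Write a = (a_1, ..., a_4) in the standard basis. For each basis vector v_i, ℓ(v_i) = <v_i, a> is a linear equation in the a_j's. Collect the n equations into a matrix system V a = ℓ, where row i of V is v_i (expressed in the standard basis). Since V is invertible (lower-triangular with 1s on the diagonal, up to permutation), solve by back-substitution:
  V =
[[1, 1, 1, 0],
 [-1, 1, 0, 0],
 [1, 0, 0, 0],
 [1, -1, 0, 1]]
  V a = (-5, 0, -3, 4)
Solving gives a = (-3, -3, 1, 4).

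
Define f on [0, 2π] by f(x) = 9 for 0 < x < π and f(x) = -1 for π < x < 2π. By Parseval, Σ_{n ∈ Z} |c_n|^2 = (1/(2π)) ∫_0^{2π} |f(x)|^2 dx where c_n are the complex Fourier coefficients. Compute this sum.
Σ |c_n|^2 = 41

Parseval equates the L^2 energy of f (normalised by 1/(2π)) with the ℓ^2 sum of its Fourier coefficients: (1/(2π)) ∫_0^{2π} |f|^2 = Σ |c_n|^2.
Compute the left side: (1/(2π)) [∫_0^π 9^2 dx + ∫_π^{2π} (-1)^2 dx] = (1/(2π)) · (81π + 1π) = (81 + 1)/2 = 41.
So Σ_{n ∈ Z} |c_n|^2 = 41.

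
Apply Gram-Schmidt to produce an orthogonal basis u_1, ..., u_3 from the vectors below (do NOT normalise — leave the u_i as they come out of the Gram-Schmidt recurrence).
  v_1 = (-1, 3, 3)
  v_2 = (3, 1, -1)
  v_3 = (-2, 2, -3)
Orthogonal basis:
  u_1 = (-1, 3, 3)
  u_2 = (54/19, 28/19, -10/19)
  u_3 = (-87/50, 58/25, -29/10)

Apply the Gram-Schmidt recurrence
  u_1 = v_1
  u_i = v_i − Σ_{j<i} ((v_i · u_j) / (u_j · u_j)) · u_j.

Step by step this gives:
  u_1 = (-1, 3, 3)
  u_2 = (54/19, 28/19, -10/19)
  u_3 = (-87/50, 58/25, -29/10)

Orthogonality check:
  u_2 · u_1 = 0 (should be 0)
  u_3 · u_1 = 0 (should be 0)
  u_3 · u_2 = 0 (should be 0)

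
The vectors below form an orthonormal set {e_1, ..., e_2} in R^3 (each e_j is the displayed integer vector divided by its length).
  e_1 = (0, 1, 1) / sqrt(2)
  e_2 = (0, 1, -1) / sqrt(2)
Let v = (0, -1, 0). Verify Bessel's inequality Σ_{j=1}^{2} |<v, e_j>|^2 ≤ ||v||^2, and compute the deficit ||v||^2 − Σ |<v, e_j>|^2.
Σ |<v, e_j>|^2 = 1; ||v||^2 = 1; deficit = 0

Write each e_j = u_j / sqrt(<u_j, u_j>) where u_j is the displayed integer vector. Then <v, e_j> = <v, u_j> / sqrt(<u_j, u_j>), so |<v, e_j>|^2 = <v, u_j>^2 / <u_j, u_j>.
Coefficients: <v, e_1> = -1/sqrt(2), <v, e_2> = -1/sqrt(2).
Square and sum: Σ |<v, e_j>|^2 = 1.
Compute ||v||^2 = v·v = 1.
Deficit = 1 − 1 = 0 ≥ 0, confirming Bessel's inequality. (The deficit equals ||v − Σ <v,e_j> e_j||^2, the squared distance from v to span{e_j}.)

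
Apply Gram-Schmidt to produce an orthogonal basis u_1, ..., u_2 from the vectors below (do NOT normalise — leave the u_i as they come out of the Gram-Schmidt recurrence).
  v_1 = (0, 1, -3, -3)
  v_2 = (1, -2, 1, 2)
Orthogonal basis:
  u_1 = (0, 1, -3, -3)
  u_2 = (1, -27/19, -14/19, 5/19)

Apply the Gram-Schmidt recurrence
  u_1 = v_1
  u_i = v_i − Σ_{j<i} ((v_i · u_j) / (u_j · u_j)) · u_j.

Step by step this gives:
  u_1 = (0, 1, -3, -3)
  u_2 = (1, -27/19, -14/19, 5/19)

Orthogonality check:
  u_2 · u_1 = 0 (should be 0)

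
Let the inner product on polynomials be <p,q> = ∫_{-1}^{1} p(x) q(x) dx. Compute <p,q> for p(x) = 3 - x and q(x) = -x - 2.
<p,q> = -34/3

Expand the product: p(x)·q(x) = x^2 - x - 6.
∫_{-1}^{1} of each monomial x^k gives [2/(k+1) if k even, 0 if k odd]. Integrating term-by-term (or equivalently evaluating the antiderivative F(x) = x^3/3 - x^2/2 - 6*x at the endpoints):
  F(1) − F(−1) = -37/6 − (31/6) = -34/3.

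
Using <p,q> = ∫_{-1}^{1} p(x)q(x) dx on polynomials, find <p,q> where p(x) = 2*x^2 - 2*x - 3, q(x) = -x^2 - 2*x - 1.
<p,q> = 128/15

Expand the product: p(x)·q(x) = -2*x^4 - 2*x^3 + 5*x^2 + 8*x + 3.
∫_{-1}^{1} of each monomial x^k gives [2/(k+1) if k even, 0 if k odd]. Integrating term-by-term (or equivalently evaluating the antiderivative F(x) = -2*x^5/5 - x^4/2 + 5*x^3/3 + 4*x^2 + 3*x at the endpoints):
  F(1) − F(−1) = 233/30 − (-23/30) = 128/15.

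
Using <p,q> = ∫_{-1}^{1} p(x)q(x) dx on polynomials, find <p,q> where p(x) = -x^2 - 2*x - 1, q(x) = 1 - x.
<p,q> = -4/3

Expand the product: p(x)·q(x) = x^3 + x^2 - x - 1.
∫_{-1}^{1} of each monomial x^k gives [2/(k+1) if k even, 0 if k odd]. Integrating term-by-term (or equivalently evaluating the antiderivative F(x) = x^4/4 + x^3/3 - x^2/2 - x at the endpoints):
  F(1) − F(−1) = -11/12 − (5/12) = -4/3.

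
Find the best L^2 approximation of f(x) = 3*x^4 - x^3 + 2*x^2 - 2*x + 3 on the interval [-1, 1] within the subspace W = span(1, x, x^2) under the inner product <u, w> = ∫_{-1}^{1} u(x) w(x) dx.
g(x) = 32*x^2/7 - 13*x/5 + 96/35

The best approximation g ∈ W is the orthogonal projection of f onto W. Writing g = a_0 + a_1 x + a_2 x^2, the coefficients solve the normal equations G · a = b where
  G_{ij} = <φ_i, φ_j> and b_i = <f, φ_i>, with φ_0 = 1, φ_1 = x, φ_2 = x^2.
G =
  [2, 0, 2/3]
  [0, 2/3, 0]
  [2/3, 0, 2/5],
b = (128/15, -26/15, 128/35).
Solving gives a_0 = 96/35, a_1 = -13/5, a_2 = 32/7, so
  g(x) = 32*x^2/7 - 13*x/5 + 96/35.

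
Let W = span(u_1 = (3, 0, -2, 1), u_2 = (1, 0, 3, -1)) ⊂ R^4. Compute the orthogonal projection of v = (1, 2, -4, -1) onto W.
proj_W(v) = (55/69, 0, -220/69, 85/69)

Set up U = [u_1 | ... | u_2] ∈ R^(4×2). The projector onto W = col(U) is P = U (U^T U)^(-1) U^T.
Compute U^T U =
  [14, -4]
  [-4, 11],
and U^T v = (10, -10).
Solve U^T U · c = U^T v for the coefficients: c = (35/69, -50/69). The projection is proj_W(v) = U c.
Check: (v - proj_W(v)) · u_1 = 0  (should be 0).
Check: (v - proj_W(v)) · u_2 = 0  (should be 0).
Result: proj_W(v) = (55/69, 0, -220/69, 85/69).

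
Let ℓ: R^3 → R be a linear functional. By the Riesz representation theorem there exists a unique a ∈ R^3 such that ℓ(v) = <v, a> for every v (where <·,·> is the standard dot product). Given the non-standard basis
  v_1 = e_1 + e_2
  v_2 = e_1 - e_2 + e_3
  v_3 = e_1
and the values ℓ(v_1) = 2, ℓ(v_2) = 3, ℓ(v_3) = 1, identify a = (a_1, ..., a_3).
a = (1, 1, 3)

Write a = (a_1, ..., a_3) in the standard basis. For each basis vector v_i, ℓ(v_i) = <v_i, a> is a linear equation in the a_j's. Collect the n equations into a matrix system V a = ℓ, where row i of V is v_i (expressed in the standard basis). Since V is invertible (lower-triangular with 1s on the diagonal, up to permutation), solve by back-substitution:
  V =
[[1, 1, 0],
 [1, -1, 1],
 [1, 0, 0]]
  V a = (2, 3, 1)
Solving gives a = (1, 1, 3).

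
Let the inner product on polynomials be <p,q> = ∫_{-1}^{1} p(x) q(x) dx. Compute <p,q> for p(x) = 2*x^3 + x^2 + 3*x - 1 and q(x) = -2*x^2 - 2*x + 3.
<p,q> = -136/15

Expand the product: p(x)·q(x) = -4*x^5 - 6*x^4 - 2*x^3 - x^2 + 11*x - 3.
∫_{-1}^{1} of each monomial x^k gives [2/(k+1) if k even, 0 if k odd]. Integrating term-by-term (or equivalently evaluating the antiderivative F(x) = -2*x^6/3 - 6*x^5/5 - x^4/2 - x^3/3 + 11*x^2/2 - 3*x at the endpoints):
  F(1) − F(−1) = -1/5 − (133/15) = -136/15.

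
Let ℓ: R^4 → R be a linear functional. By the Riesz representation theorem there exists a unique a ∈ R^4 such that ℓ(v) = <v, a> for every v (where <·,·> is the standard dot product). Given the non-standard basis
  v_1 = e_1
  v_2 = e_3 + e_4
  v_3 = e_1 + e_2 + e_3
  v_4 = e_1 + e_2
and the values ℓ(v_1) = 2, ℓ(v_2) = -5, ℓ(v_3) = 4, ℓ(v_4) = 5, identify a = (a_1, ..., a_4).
a = (2, 3, -1, -4)

Write a = (a_1, ..., a_4) in the standard basis. For each basis vector v_i, ℓ(v_i) = <v_i, a> is a linear equation in the a_j's. Collect the n equations into a matrix system V a = ℓ, where row i of V is v_i (expressed in the standard basis). Since V is invertible (lower-triangular with 1s on the diagonal, up to permutation), solve by back-substitution:
  V =
[[1, 0, 0, 0],
 [0, 0, 1, 1],
 [1, 1, 1, 0],
 [1, 1, 0, 0]]
  V a = (2, -5, 4, 5)
Solving gives a = (2, 3, -1, -4).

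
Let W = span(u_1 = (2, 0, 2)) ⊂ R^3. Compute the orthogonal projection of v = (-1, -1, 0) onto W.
proj_W(v) = (-1/2, 0, -1/2)

Set up U = [u_1 | ... | u_1] ∈ R^(3×1). The projector onto W = col(U) is P = U (U^T U)^(-1) U^T.
Compute U^T U =
  [8],
and U^T v = (-2).
Solve U^T U · c = U^T v for the coefficients: c = (-1/4). The projection is proj_W(v) = U c.
Check: (v - proj_W(v)) · u_1 = 0  (should be 0).
Result: proj_W(v) = (-1/2, 0, -1/2).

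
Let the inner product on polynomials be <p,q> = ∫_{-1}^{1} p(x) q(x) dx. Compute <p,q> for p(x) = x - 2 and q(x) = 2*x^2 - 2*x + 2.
<p,q> = -12

Expand the product: p(x)·q(x) = 2*x^3 - 6*x^2 + 6*x - 4.
∫_{-1}^{1} of each monomial x^k gives [2/(k+1) if k even, 0 if k odd]. Integrating term-by-term (or equivalently evaluating the antiderivative F(x) = x^4/2 - 2*x^3 + 3*x^2 - 4*x at the endpoints):
  F(1) − F(−1) = -5/2 − (19/2) = -12.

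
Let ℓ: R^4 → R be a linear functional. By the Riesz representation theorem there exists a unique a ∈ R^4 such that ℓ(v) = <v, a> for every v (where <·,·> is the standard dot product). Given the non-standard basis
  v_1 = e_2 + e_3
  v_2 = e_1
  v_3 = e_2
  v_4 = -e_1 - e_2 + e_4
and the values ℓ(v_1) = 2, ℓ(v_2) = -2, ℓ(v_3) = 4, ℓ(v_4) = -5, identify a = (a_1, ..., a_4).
a = (-2, 4, -2, -3)

Write a = (a_1, ..., a_4) in the standard basis. For each basis vector v_i, ℓ(v_i) = <v_i, a> is a linear equation in the a_j's. Collect the n equations into a matrix system V a = ℓ, where row i of V is v_i (expressed in the standard basis). Since V is invertible (lower-triangular with 1s on the diagonal, up to permutation), solve by back-substitution:
  V =
[[0, 1, 1, 0],
 [1, 0, 0, 0],
 [0, 1, 0, 0],
 [-1, -1, 0, 1]]
  V a = (2, -2, 4, -5)
Solving gives a = (-2, 4, -2, -3).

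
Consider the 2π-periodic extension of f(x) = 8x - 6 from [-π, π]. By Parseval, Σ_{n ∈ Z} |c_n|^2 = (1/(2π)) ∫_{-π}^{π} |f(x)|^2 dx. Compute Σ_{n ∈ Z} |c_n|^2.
Σ |c_n|^2 = 64π^2/3 + 36

Expand and integrate term by term over [-π, π]:
  ∫ (8x)^2 dx = 64·(2π^3/3); ∫ 2·8·(-6)·x dx = 0 (odd integrand); ∫ (-6)^2 dx = 36·2π.
So (1/(2π)) ∫_{-π}^{π} (8x - 6)^2 dx = 64π^2/3 + 36 = 64π^2/3 + 36.
Parseval ⇒ Σ |c_n|^2 = 64π^2/3 + 36.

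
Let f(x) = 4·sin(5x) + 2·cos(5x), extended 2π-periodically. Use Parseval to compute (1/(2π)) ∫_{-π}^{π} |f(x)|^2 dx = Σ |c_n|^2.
Σ |c_n|^2 = 10

Expand |f|^2 and use orthogonality of {sin(nx), cos(mx)} on [-π, π]:
  ∫_{-π}^{π} sin(nx)^2 dx = π, ∫ cos(mx)^2 dx = π, and cross terms integrate to 0.
So ∫_{-π}^{π} f(x)^2 dx = 4^2 · π + 2^2 · π = (16 + 4)π.
Divide by 2π: (16 + 4)/2 = 10.
By Parseval, this equals Σ |c_n|^2.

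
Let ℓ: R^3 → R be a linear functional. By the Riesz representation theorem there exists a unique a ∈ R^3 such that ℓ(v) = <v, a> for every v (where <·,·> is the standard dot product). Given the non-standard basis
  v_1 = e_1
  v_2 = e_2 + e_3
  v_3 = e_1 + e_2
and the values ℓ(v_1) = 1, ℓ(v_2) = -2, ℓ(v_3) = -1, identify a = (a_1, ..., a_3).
a = (1, -2, 0)

Write a = (a_1, ..., a_3) in the standard basis. For each basis vector v_i, ℓ(v_i) = <v_i, a> is a linear equation in the a_j's. Collect the n equations into a matrix system V a = ℓ, where row i of V is v_i (expressed in the standard basis). Since V is invertible (lower-triangular with 1s on the diagonal, up to permutation), solve by back-substitution:
  V =
[[1, 0, 0],
 [0, 1, 1],
 [1, 1, 0]]
  V a = (1, -2, -1)
Solving gives a = (1, -2, 0).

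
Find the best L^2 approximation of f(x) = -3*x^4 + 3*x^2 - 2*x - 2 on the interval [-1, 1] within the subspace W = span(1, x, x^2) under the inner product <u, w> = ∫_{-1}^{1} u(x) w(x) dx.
g(x) = 3*x^2/7 - 2*x - 61/35

The best approximation g ∈ W is the orthogonal projection of f onto W. Writing g = a_0 + a_1 x + a_2 x^2, the coefficients solve the normal equations G · a = b where
  G_{ij} = <φ_i, φ_j> and b_i = <f, φ_i>, with φ_0 = 1, φ_1 = x, φ_2 = x^2.
G =
  [2, 0, 2/3]
  [0, 2/3, 0]
  [2/3, 0, 2/5],
b = (-16/5, -4/3, -104/105).
Solving gives a_0 = -61/35, a_1 = -2, a_2 = 3/7, so
  g(x) = 3*x^2/7 - 2*x - 61/35.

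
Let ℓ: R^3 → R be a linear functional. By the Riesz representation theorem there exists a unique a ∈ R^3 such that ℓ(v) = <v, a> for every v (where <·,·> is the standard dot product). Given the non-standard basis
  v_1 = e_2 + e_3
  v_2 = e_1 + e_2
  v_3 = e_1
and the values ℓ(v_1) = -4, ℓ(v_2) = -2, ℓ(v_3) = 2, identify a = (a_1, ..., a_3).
a = (2, -4, 0)

Write a = (a_1, ..., a_3) in the standard basis. For each basis vector v_i, ℓ(v_i) = <v_i, a> is a linear equation in the a_j's. Collect the n equations into a matrix system V a = ℓ, where row i of V is v_i (expressed in the standard basis). Since V is invertible (lower-triangular with 1s on the diagonal, up to permutation), solve by back-substitution:
  V =
[[0, 1, 1],
 [1, 1, 0],
 [1, 0, 0]]
  V a = (-4, -2, 2)
Solving gives a = (2, -4, 0).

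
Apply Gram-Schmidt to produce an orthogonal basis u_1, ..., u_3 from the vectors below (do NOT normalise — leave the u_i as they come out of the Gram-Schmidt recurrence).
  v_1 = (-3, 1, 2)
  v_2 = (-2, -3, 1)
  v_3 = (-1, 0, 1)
Orthogonal basis:
  u_1 = (-3, 1, 2)
  u_2 = (-13/14, -47/14, 2/7)
  u_3 = (28/171, -4/171, 44/171)

Apply the Gram-Schmidt recurrence
  u_1 = v_1
  u_i = v_i − Σ_{j<i} ((v_i · u_j) / (u_j · u_j)) · u_j.

Step by step this gives:
  u_1 = (-3, 1, 2)
  u_2 = (-13/14, -47/14, 2/7)
  u_3 = (28/171, -4/171, 44/171)

Orthogonality check:
  u_2 · u_1 = 0 (should be 0)
  u_3 · u_1 = 0 (should be 0)
  u_3 · u_2 = 0 (should be 0)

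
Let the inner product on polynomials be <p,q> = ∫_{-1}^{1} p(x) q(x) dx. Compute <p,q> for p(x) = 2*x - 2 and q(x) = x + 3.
<p,q> = -32/3

Expand the product: p(x)·q(x) = 2*x^2 + 4*x - 6.
∫_{-1}^{1} of each monomial x^k gives [2/(k+1) if k even, 0 if k odd]. Integrating term-by-term (or equivalently evaluating the antiderivative F(x) = 2*x^3/3 + 2*x^2 - 6*x at the endpoints):
  F(1) − F(−1) = -10/3 − (22/3) = -32/3.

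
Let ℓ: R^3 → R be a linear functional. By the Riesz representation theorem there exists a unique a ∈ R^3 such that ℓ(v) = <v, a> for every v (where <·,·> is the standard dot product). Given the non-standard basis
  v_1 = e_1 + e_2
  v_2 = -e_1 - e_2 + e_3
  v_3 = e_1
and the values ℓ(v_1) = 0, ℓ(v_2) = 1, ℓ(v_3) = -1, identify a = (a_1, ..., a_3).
a = (-1, 1, 1)

Write a = (a_1, ..., a_3) in the standard basis. For each basis vector v_i, ℓ(v_i) = <v_i, a> is a linear equation in the a_j's. Collect the n equations into a matrix system V a = ℓ, where row i of V is v_i (expressed in the standard basis). Since V is invertible (lower-triangular with 1s on the diagonal, up to permutation), solve by back-substitution:
  V =
[[1, 1, 0],
 [-1, -1, 1],
 [1, 0, 0]]
  V a = (0, 1, -1)
Solving gives a = (-1, 1, 1).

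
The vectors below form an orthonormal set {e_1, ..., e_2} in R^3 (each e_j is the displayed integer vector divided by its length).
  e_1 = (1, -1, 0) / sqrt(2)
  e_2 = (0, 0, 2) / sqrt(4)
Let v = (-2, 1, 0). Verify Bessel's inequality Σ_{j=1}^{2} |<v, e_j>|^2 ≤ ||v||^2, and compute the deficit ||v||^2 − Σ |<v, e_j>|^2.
Σ |<v, e_j>|^2 = 9/2; ||v||^2 = 5; deficit = 1/2

Write each e_j = u_j / sqrt(<u_j, u_j>) where u_j is the displayed integer vector. Then <v, e_j> = <v, u_j> / sqrt(<u_j, u_j>), so |<v, e_j>|^2 = <v, u_j>^2 / <u_j, u_j>.
Coefficients: <v, e_1> = -3/sqrt(2), <v, e_2> = 0/sqrt(4).
Square and sum: Σ |<v, e_j>|^2 = 9/2.
Compute ||v||^2 = v·v = 5.
Deficit = 5 − 9/2 = 1/2 ≥ 0, confirming Bessel's inequality. (The deficit equals ||v − Σ <v,e_j> e_j||^2, the squared distance from v to span{e_j}.)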